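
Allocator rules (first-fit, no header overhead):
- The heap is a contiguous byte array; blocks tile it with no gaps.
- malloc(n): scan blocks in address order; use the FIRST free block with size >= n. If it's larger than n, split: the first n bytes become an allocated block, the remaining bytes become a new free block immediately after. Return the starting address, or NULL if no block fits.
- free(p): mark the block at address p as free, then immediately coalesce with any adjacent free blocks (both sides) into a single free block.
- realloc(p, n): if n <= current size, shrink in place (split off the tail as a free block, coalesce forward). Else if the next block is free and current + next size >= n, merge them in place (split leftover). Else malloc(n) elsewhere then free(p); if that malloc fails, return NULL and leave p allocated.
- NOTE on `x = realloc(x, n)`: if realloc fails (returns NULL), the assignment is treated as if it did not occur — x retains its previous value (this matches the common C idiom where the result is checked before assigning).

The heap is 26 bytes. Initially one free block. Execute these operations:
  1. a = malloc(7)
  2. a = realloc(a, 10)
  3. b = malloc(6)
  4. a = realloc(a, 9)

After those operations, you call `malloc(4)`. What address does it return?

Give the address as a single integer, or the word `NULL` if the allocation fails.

Op 1: a = malloc(7) -> a = 0; heap: [0-6 ALLOC][7-25 FREE]
Op 2: a = realloc(a, 10) -> a = 0; heap: [0-9 ALLOC][10-25 FREE]
Op 3: b = malloc(6) -> b = 10; heap: [0-9 ALLOC][10-15 ALLOC][16-25 FREE]
Op 4: a = realloc(a, 9) -> a = 0; heap: [0-8 ALLOC][9-9 FREE][10-15 ALLOC][16-25 FREE]
malloc(4): first-fit scan over [0-8 ALLOC][9-9 FREE][10-15 ALLOC][16-25 FREE] -> 16

Answer: 16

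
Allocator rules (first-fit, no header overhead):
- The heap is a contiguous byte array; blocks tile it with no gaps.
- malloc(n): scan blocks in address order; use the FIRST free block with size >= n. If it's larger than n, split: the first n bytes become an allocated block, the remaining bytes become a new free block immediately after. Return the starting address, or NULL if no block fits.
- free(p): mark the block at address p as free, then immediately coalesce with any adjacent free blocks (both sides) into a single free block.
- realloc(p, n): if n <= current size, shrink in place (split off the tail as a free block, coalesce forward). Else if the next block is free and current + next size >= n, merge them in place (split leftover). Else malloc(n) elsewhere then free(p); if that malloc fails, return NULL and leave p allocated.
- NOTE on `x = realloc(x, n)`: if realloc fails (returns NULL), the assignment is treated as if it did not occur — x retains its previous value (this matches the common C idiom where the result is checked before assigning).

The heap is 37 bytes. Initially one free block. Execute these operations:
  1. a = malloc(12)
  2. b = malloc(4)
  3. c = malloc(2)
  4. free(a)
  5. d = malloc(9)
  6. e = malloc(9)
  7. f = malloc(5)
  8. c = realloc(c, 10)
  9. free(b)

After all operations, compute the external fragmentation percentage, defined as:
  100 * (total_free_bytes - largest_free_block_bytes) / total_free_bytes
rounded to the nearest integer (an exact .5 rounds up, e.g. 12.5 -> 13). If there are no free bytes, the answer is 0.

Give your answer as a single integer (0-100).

Op 1: a = malloc(12) -> a = 0; heap: [0-11 ALLOC][12-36 FREE]
Op 2: b = malloc(4) -> b = 12; heap: [0-11 ALLOC][12-15 ALLOC][16-36 FREE]
Op 3: c = malloc(2) -> c = 16; heap: [0-11 ALLOC][12-15 ALLOC][16-17 ALLOC][18-36 FREE]
Op 4: free(a) -> (freed a); heap: [0-11 FREE][12-15 ALLOC][16-17 ALLOC][18-36 FREE]
Op 5: d = malloc(9) -> d = 0; heap: [0-8 ALLOC][9-11 FREE][12-15 ALLOC][16-17 ALLOC][18-36 FREE]
Op 6: e = malloc(9) -> e = 18; heap: [0-8 ALLOC][9-11 FREE][12-15 ALLOC][16-17 ALLOC][18-26 ALLOC][27-36 FREE]
Op 7: f = malloc(5) -> f = 27; heap: [0-8 ALLOC][9-11 FREE][12-15 ALLOC][16-17 ALLOC][18-26 ALLOC][27-31 ALLOC][32-36 FREE]
Op 8: c = realloc(c, 10) -> NULL (c unchanged); heap: [0-8 ALLOC][9-11 FREE][12-15 ALLOC][16-17 ALLOC][18-26 ALLOC][27-31 ALLOC][32-36 FREE]
Op 9: free(b) -> (freed b); heap: [0-8 ALLOC][9-15 FREE][16-17 ALLOC][18-26 ALLOC][27-31 ALLOC][32-36 FREE]
Free blocks: [7 5] total_free=12 largest=7 -> 100*(12-7)/12 = 500/12 ≈ 41.667 -> rounds to 42

Answer: 42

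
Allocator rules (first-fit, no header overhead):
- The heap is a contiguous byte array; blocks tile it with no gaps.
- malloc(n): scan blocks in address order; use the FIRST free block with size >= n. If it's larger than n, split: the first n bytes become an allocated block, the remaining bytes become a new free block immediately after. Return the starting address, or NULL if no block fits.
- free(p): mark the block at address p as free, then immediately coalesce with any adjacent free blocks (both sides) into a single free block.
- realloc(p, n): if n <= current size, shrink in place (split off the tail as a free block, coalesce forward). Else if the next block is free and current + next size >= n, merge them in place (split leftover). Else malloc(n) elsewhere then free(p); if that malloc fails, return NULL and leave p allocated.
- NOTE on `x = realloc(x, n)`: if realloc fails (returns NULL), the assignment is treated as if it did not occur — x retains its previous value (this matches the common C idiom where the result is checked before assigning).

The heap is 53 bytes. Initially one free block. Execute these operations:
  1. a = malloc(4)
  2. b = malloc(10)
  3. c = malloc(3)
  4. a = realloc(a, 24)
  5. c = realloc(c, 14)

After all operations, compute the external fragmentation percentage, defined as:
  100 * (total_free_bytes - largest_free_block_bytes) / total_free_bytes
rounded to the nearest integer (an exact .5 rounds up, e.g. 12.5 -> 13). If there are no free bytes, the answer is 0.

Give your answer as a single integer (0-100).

Op 1: a = malloc(4) -> a = 0; heap: [0-3 ALLOC][4-52 FREE]
Op 2: b = malloc(10) -> b = 4; heap: [0-3 ALLOC][4-13 ALLOC][14-52 FREE]
Op 3: c = malloc(3) -> c = 14; heap: [0-3 ALLOC][4-13 ALLOC][14-16 ALLOC][17-52 FREE]
Op 4: a = realloc(a, 24) -> a = 17; heap: [0-3 FREE][4-13 ALLOC][14-16 ALLOC][17-40 ALLOC][41-52 FREE]
Op 5: c = realloc(c, 14) -> NULL (c unchanged); heap: [0-3 FREE][4-13 ALLOC][14-16 ALLOC][17-40 ALLOC][41-52 FREE]
Free blocks: [4 12] total_free=16 largest=12 -> 100*(16-12)/16 = 400/16 = 25

Answer: 25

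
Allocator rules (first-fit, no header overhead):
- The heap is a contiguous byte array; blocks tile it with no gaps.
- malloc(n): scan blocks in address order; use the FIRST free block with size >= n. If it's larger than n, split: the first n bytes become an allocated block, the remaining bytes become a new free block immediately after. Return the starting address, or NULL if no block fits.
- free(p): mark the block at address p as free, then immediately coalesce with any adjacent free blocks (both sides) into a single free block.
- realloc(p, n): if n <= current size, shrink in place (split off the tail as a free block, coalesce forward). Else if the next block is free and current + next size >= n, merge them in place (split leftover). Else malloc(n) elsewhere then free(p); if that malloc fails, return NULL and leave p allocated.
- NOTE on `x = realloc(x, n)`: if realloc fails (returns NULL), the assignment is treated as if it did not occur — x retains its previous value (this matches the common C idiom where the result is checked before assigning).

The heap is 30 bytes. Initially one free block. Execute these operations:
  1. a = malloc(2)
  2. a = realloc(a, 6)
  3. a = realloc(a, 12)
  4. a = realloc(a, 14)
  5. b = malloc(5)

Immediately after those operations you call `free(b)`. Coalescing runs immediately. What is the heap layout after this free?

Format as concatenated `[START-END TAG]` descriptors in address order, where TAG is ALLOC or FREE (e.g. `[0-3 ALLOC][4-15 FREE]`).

Answer: [0-13 ALLOC][14-29 FREE]

Derivation:
Op 1: a = malloc(2) -> a = 0; heap: [0-1 ALLOC][2-29 FREE]
Op 2: a = realloc(a, 6) -> a = 0; heap: [0-5 ALLOC][6-29 FREE]
Op 3: a = realloc(a, 12) -> a = 0; heap: [0-11 ALLOC][12-29 FREE]
Op 4: a = realloc(a, 14) -> a = 0; heap: [0-13 ALLOC][14-29 FREE]
Op 5: b = malloc(5) -> b = 14; heap: [0-13 ALLOC][14-18 ALLOC][19-29 FREE]
free(b): b = 14 -> block [14-18 ALLOC]; mark free, coalesce with adjacent free neighbors -> [0-13 ALLOC][14-29 FREE]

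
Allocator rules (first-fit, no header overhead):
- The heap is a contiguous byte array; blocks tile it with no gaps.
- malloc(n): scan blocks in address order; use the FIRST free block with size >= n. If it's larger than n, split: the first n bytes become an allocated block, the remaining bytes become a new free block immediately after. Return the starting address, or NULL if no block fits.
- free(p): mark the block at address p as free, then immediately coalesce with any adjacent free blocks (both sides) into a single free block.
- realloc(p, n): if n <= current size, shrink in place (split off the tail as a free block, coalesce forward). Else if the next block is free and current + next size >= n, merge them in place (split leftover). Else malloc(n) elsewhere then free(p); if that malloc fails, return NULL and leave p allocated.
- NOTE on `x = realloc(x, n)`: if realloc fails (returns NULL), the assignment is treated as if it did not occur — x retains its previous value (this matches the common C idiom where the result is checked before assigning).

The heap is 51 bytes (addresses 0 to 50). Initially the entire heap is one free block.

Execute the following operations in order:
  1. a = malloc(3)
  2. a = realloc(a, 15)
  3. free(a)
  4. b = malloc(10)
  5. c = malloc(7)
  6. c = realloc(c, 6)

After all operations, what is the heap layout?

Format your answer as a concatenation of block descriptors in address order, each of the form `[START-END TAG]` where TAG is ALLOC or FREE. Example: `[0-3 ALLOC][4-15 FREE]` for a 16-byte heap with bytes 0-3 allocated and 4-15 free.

Op 1: a = malloc(3) -> a = 0; heap: [0-2 ALLOC][3-50 FREE]
Op 2: a = realloc(a, 15) -> a = 0; heap: [0-14 ALLOC][15-50 FREE]
Op 3: free(a) -> (freed a); heap: [0-50 FREE]
Op 4: b = malloc(10) -> b = 0; heap: [0-9 ALLOC][10-50 FREE]
Op 5: c = malloc(7) -> c = 10; heap: [0-9 ALLOC][10-16 ALLOC][17-50 FREE]
Op 6: c = realloc(c, 6) -> c = 10; heap: [0-9 ALLOC][10-15 ALLOC][16-50 FREE]

Answer: [0-9 ALLOC][10-15 ALLOC][16-50 FREE]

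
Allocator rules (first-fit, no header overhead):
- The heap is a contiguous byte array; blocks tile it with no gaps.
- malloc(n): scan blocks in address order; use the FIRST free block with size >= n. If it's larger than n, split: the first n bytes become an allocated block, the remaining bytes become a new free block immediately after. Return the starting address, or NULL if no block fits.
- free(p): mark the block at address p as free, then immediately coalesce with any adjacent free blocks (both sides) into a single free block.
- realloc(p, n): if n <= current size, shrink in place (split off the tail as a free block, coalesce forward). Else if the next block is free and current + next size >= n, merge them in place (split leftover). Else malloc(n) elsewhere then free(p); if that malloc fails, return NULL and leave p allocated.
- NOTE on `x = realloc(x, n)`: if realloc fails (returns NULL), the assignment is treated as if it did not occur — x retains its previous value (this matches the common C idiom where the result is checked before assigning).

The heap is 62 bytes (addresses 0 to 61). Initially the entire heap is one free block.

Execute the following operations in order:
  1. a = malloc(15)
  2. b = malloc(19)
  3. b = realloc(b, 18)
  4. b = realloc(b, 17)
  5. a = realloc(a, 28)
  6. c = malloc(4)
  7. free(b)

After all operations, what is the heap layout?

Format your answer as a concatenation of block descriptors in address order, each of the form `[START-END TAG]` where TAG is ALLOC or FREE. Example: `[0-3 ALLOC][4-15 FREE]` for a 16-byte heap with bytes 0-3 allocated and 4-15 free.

Answer: [0-3 ALLOC][4-31 FREE][32-59 ALLOC][60-61 FREE]

Derivation:
Op 1: a = malloc(15) -> a = 0; heap: [0-14 ALLOC][15-61 FREE]
Op 2: b = malloc(19) -> b = 15; heap: [0-14 ALLOC][15-33 ALLOC][34-61 FREE]
Op 3: b = realloc(b, 18) -> b = 15; heap: [0-14 ALLOC][15-32 ALLOC][33-61 FREE]
Op 4: b = realloc(b, 17) -> b = 15; heap: [0-14 ALLOC][15-31 ALLOC][32-61 FREE]
Op 5: a = realloc(a, 28) -> a = 32; heap: [0-14 FREE][15-31 ALLOC][32-59 ALLOC][60-61 FREE]
Op 6: c = malloc(4) -> c = 0; heap: [0-3 ALLOC][4-14 FREE][15-31 ALLOC][32-59 ALLOC][60-61 FREE]
Op 7: free(b) -> (freed b); heap: [0-3 ALLOC][4-31 FREE][32-59 ALLOC][60-61 FREE]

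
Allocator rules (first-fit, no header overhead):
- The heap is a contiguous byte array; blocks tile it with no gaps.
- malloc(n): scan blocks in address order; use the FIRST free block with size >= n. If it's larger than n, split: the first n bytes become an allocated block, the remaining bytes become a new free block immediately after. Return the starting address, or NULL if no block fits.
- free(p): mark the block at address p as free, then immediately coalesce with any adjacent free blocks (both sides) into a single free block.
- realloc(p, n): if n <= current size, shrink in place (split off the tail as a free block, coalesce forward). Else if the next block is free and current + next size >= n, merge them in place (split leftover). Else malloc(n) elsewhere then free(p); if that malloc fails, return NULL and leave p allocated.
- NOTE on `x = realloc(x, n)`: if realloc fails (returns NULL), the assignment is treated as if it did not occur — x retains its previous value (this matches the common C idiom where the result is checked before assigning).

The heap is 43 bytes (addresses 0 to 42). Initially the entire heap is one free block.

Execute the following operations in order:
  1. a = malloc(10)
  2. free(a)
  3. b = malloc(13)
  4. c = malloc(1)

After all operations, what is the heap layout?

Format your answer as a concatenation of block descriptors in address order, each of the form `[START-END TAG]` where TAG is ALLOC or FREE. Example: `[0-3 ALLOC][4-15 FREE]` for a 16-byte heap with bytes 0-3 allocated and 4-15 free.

Answer: [0-12 ALLOC][13-13 ALLOC][14-42 FREE]

Derivation:
Op 1: a = malloc(10) -> a = 0; heap: [0-9 ALLOC][10-42 FREE]
Op 2: free(a) -> (freed a); heap: [0-42 FREE]
Op 3: b = malloc(13) -> b = 0; heap: [0-12 ALLOC][13-42 FREE]
Op 4: c = malloc(1) -> c = 13; heap: [0-12 ALLOC][13-13 ALLOC][14-42 FREE]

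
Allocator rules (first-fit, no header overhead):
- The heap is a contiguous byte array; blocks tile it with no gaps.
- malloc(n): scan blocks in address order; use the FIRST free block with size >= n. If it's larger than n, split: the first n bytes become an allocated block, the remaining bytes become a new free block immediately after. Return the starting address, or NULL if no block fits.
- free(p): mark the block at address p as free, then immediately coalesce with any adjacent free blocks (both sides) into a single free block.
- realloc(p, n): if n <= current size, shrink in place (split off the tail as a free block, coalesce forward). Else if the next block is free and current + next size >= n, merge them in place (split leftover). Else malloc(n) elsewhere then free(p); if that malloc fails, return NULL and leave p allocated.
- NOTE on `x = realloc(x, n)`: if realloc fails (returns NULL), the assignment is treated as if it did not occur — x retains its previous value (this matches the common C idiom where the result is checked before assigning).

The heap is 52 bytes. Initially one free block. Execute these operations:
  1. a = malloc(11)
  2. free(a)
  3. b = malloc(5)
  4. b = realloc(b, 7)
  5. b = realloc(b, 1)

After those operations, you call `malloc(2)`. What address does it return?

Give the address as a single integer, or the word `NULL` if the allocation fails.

Answer: 1

Derivation:
Op 1: a = malloc(11) -> a = 0; heap: [0-10 ALLOC][11-51 FREE]
Op 2: free(a) -> (freed a); heap: [0-51 FREE]
Op 3: b = malloc(5) -> b = 0; heap: [0-4 ALLOC][5-51 FREE]
Op 4: b = realloc(b, 7) -> b = 0; heap: [0-6 ALLOC][7-51 FREE]
Op 5: b = realloc(b, 1) -> b = 0; heap: [0-0 ALLOC][1-51 FREE]
malloc(2): first-fit scan over [0-0 ALLOC][1-51 FREE] -> 1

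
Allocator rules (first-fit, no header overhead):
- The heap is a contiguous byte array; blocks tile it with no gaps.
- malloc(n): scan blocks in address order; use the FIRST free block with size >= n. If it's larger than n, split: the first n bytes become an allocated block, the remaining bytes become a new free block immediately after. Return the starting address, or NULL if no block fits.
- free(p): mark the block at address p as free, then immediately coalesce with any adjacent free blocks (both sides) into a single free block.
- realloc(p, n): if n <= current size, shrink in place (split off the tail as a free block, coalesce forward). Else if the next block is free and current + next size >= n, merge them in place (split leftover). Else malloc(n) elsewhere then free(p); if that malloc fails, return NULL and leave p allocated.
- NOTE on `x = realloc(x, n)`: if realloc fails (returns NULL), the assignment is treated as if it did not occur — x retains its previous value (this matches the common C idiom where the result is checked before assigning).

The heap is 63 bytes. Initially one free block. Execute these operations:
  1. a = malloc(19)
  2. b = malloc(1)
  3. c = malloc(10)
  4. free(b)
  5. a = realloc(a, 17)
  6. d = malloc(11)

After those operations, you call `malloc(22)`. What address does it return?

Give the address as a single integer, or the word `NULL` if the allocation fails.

Answer: 41

Derivation:
Op 1: a = malloc(19) -> a = 0; heap: [0-18 ALLOC][19-62 FREE]
Op 2: b = malloc(1) -> b = 19; heap: [0-18 ALLOC][19-19 ALLOC][20-62 FREE]
Op 3: c = malloc(10) -> c = 20; heap: [0-18 ALLOC][19-19 ALLOC][20-29 ALLOC][30-62 FREE]
Op 4: free(b) -> (freed b); heap: [0-18 ALLOC][19-19 FREE][20-29 ALLOC][30-62 FREE]
Op 5: a = realloc(a, 17) -> a = 0; heap: [0-16 ALLOC][17-19 FREE][20-29 ALLOC][30-62 FREE]
Op 6: d = malloc(11) -> d = 30; heap: [0-16 ALLOC][17-19 FREE][20-29 ALLOC][30-40 ALLOC][41-62 FREE]
malloc(22): first-fit scan over [0-16 ALLOC][17-19 FREE][20-29 ALLOC][30-40 ALLOC][41-62 FREE] -> 41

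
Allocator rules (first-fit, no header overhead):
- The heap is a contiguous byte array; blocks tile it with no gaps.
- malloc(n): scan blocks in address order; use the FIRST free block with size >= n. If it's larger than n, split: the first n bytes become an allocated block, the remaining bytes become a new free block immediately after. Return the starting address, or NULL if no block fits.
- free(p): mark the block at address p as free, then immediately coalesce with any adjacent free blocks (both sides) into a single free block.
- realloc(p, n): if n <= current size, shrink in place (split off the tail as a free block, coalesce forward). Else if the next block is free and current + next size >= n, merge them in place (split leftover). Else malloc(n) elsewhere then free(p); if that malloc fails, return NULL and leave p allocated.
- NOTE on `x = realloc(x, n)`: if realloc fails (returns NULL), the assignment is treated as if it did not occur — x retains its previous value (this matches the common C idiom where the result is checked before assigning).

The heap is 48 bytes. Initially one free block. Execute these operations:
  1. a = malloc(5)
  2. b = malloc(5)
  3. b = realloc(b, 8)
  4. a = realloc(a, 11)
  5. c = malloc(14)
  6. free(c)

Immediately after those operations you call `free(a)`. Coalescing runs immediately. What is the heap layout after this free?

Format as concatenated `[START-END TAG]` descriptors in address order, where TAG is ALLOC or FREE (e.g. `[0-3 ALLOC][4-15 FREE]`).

Op 1: a = malloc(5) -> a = 0; heap: [0-4 ALLOC][5-47 FREE]
Op 2: b = malloc(5) -> b = 5; heap: [0-4 ALLOC][5-9 ALLOC][10-47 FREE]
Op 3: b = realloc(b, 8) -> b = 5; heap: [0-4 ALLOC][5-12 ALLOC][13-47 FREE]
Op 4: a = realloc(a, 11) -> a = 13; heap: [0-4 FREE][5-12 ALLOC][13-23 ALLOC][24-47 FREE]
Op 5: c = malloc(14) -> c = 24; heap: [0-4 FREE][5-12 ALLOC][13-23 ALLOC][24-37 ALLOC][38-47 FREE]
Op 6: free(c) -> (freed c); heap: [0-4 FREE][5-12 ALLOC][13-23 ALLOC][24-47 FREE]
free(a): a = 13 -> block [13-23 ALLOC]; mark free, coalesce with adjacent free neighbors -> [0-4 FREE][5-12 ALLOC][13-47 FREE]

Answer: [0-4 FREE][5-12 ALLOC][13-47 FREE]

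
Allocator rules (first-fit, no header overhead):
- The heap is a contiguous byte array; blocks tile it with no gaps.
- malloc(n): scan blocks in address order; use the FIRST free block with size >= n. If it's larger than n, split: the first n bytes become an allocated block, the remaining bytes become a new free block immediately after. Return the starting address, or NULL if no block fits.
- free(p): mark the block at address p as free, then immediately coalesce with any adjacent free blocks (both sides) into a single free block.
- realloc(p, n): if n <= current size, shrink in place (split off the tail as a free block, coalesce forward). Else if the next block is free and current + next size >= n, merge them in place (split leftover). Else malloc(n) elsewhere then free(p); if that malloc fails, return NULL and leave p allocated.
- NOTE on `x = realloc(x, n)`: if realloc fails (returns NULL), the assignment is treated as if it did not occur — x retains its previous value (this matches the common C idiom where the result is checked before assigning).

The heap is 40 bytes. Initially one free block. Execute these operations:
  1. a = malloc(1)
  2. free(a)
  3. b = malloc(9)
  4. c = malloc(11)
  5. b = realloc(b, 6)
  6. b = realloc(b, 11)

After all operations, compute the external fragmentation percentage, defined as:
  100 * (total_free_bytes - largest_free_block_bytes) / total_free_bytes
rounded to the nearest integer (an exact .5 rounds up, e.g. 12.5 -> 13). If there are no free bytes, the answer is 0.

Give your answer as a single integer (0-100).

Answer: 50

Derivation:
Op 1: a = malloc(1) -> a = 0; heap: [0-0 ALLOC][1-39 FREE]
Op 2: free(a) -> (freed a); heap: [0-39 FREE]
Op 3: b = malloc(9) -> b = 0; heap: [0-8 ALLOC][9-39 FREE]
Op 4: c = malloc(11) -> c = 9; heap: [0-8 ALLOC][9-19 ALLOC][20-39 FREE]
Op 5: b = realloc(b, 6) -> b = 0; heap: [0-5 ALLOC][6-8 FREE][9-19 ALLOC][20-39 FREE]
Op 6: b = realloc(b, 11) -> b = 20; heap: [0-8 FREE][9-19 ALLOC][20-30 ALLOC][31-39 FREE]
Free blocks: [9 9] total_free=18 largest=9 -> 100*(18-9)/18 = 900/18 = 50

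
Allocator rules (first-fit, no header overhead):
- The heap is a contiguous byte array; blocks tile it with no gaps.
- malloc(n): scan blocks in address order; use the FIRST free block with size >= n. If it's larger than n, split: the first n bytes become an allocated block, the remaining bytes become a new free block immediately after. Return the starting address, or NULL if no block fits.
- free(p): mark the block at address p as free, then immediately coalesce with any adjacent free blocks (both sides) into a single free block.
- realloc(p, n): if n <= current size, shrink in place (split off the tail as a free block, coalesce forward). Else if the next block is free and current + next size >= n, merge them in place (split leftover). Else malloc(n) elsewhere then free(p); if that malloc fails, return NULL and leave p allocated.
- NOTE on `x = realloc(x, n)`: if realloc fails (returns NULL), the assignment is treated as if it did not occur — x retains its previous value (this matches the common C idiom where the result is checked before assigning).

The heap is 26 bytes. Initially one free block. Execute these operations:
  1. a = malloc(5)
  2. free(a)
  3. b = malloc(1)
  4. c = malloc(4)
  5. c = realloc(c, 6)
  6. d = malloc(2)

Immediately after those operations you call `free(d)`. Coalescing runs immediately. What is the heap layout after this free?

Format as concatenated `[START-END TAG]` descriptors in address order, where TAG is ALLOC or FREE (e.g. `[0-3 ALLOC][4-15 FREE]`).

Op 1: a = malloc(5) -> a = 0; heap: [0-4 ALLOC][5-25 FREE]
Op 2: free(a) -> (freed a); heap: [0-25 FREE]
Op 3: b = malloc(1) -> b = 0; heap: [0-0 ALLOC][1-25 FREE]
Op 4: c = malloc(4) -> c = 1; heap: [0-0 ALLOC][1-4 ALLOC][5-25 FREE]
Op 5: c = realloc(c, 6) -> c = 1; heap: [0-0 ALLOC][1-6 ALLOC][7-25 FREE]
Op 6: d = malloc(2) -> d = 7; heap: [0-0 ALLOC][1-6 ALLOC][7-8 ALLOC][9-25 FREE]
free(d): d = 7 -> block [7-8 ALLOC]; mark free, coalesce with adjacent free neighbors -> [0-0 ALLOC][1-6 ALLOC][7-25 FREE]

Answer: [0-0 ALLOC][1-6 ALLOC][7-25 FREE]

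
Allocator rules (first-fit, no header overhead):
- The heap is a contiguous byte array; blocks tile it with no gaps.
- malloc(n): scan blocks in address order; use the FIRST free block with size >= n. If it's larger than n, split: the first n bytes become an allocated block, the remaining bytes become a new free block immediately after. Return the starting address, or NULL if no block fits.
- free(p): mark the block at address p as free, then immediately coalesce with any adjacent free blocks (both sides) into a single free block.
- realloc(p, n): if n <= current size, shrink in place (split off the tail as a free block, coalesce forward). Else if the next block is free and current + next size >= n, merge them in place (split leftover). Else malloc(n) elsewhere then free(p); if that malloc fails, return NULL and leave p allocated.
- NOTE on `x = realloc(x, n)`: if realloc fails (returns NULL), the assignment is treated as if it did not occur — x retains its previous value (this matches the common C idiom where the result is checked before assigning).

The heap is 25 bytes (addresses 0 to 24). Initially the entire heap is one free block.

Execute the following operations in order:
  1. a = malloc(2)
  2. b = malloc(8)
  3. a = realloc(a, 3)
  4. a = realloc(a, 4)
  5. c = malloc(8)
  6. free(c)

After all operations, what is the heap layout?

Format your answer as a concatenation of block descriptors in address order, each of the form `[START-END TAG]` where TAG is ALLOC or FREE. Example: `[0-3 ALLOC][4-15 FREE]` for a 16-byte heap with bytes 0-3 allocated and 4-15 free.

Op 1: a = malloc(2) -> a = 0; heap: [0-1 ALLOC][2-24 FREE]
Op 2: b = malloc(8) -> b = 2; heap: [0-1 ALLOC][2-9 ALLOC][10-24 FREE]
Op 3: a = realloc(a, 3) -> a = 10; heap: [0-1 FREE][2-9 ALLOC][10-12 ALLOC][13-24 FREE]
Op 4: a = realloc(a, 4) -> a = 10; heap: [0-1 FREE][2-9 ALLOC][10-13 ALLOC][14-24 FREE]
Op 5: c = malloc(8) -> c = 14; heap: [0-1 FREE][2-9 ALLOC][10-13 ALLOC][14-21 ALLOC][22-24 FREE]
Op 6: free(c) -> (freed c); heap: [0-1 FREE][2-9 ALLOC][10-13 ALLOC][14-24 FREE]

Answer: [0-1 FREE][2-9 ALLOC][10-13 ALLOC][14-24 FREE]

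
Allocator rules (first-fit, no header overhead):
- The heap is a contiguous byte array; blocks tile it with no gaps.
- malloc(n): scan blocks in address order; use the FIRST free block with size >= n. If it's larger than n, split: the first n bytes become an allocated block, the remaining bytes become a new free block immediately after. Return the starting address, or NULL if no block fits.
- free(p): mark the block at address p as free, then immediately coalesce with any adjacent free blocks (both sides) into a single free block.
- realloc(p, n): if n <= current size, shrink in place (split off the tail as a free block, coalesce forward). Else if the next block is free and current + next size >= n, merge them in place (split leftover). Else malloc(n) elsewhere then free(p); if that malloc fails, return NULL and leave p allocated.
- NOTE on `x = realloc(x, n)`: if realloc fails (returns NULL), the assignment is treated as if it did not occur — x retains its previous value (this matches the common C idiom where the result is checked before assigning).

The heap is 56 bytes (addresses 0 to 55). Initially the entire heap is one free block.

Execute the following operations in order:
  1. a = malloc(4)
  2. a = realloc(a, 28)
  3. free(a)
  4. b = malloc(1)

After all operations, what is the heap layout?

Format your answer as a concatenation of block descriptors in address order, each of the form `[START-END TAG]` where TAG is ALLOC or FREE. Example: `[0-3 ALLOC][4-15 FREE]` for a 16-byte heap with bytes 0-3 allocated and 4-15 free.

Answer: [0-0 ALLOC][1-55 FREE]

Derivation:
Op 1: a = malloc(4) -> a = 0; heap: [0-3 ALLOC][4-55 FREE]
Op 2: a = realloc(a, 28) -> a = 0; heap: [0-27 ALLOC][28-55 FREE]
Op 3: free(a) -> (freed a); heap: [0-55 FREE]
Op 4: b = malloc(1) -> b = 0; heap: [0-0 ALLOC][1-55 FREE]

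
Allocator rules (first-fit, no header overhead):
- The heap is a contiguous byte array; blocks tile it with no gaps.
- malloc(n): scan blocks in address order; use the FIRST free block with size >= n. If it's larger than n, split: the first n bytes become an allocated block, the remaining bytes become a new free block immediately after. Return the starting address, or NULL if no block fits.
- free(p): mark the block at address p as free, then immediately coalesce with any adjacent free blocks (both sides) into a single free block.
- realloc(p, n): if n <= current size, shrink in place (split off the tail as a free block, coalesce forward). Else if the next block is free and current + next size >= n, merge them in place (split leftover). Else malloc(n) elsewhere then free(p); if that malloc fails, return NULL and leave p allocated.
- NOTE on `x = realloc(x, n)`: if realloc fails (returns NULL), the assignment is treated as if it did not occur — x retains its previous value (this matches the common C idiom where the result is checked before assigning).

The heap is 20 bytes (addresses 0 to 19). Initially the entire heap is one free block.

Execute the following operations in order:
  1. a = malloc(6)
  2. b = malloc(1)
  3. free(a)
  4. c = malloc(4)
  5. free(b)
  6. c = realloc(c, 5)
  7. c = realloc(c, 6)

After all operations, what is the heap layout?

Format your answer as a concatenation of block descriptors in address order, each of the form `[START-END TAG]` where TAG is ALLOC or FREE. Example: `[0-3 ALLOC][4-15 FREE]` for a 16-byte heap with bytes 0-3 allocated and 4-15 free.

Answer: [0-5 ALLOC][6-19 FREE]

Derivation:
Op 1: a = malloc(6) -> a = 0; heap: [0-5 ALLOC][6-19 FREE]
Op 2: b = malloc(1) -> b = 6; heap: [0-5 ALLOC][6-6 ALLOC][7-19 FREE]
Op 3: free(a) -> (freed a); heap: [0-5 FREE][6-6 ALLOC][7-19 FREE]
Op 4: c = malloc(4) -> c = 0; heap: [0-3 ALLOC][4-5 FREE][6-6 ALLOC][7-19 FREE]
Op 5: free(b) -> (freed b); heap: [0-3 ALLOC][4-19 FREE]
Op 6: c = realloc(c, 5) -> c = 0; heap: [0-4 ALLOC][5-19 FREE]
Op 7: c = realloc(c, 6) -> c = 0; heap: [0-5 ALLOC][6-19 FREE]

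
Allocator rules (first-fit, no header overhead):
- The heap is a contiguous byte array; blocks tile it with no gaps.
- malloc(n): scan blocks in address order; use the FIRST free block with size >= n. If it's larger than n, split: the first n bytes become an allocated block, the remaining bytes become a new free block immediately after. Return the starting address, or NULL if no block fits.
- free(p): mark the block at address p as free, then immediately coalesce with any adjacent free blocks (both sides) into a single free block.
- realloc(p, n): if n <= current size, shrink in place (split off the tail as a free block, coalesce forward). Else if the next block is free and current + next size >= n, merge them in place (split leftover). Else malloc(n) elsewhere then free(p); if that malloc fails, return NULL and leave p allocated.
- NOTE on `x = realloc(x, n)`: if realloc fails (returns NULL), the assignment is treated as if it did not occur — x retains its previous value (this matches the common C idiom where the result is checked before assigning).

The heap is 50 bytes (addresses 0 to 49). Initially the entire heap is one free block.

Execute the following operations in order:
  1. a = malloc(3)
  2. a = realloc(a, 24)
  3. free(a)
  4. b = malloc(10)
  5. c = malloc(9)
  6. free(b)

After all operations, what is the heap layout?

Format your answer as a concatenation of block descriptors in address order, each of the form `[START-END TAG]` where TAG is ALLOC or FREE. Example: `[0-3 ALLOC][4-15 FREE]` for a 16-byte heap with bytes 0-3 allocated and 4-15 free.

Op 1: a = malloc(3) -> a = 0; heap: [0-2 ALLOC][3-49 FREE]
Op 2: a = realloc(a, 24) -> a = 0; heap: [0-23 ALLOC][24-49 FREE]
Op 3: free(a) -> (freed a); heap: [0-49 FREE]
Op 4: b = malloc(10) -> b = 0; heap: [0-9 ALLOC][10-49 FREE]
Op 5: c = malloc(9) -> c = 10; heap: [0-9 ALLOC][10-18 ALLOC][19-49 FREE]
Op 6: free(b) -> (freed b); heap: [0-9 FREE][10-18 ALLOC][19-49 FREE]

Answer: [0-9 FREE][10-18 ALLOC][19-49 FREE]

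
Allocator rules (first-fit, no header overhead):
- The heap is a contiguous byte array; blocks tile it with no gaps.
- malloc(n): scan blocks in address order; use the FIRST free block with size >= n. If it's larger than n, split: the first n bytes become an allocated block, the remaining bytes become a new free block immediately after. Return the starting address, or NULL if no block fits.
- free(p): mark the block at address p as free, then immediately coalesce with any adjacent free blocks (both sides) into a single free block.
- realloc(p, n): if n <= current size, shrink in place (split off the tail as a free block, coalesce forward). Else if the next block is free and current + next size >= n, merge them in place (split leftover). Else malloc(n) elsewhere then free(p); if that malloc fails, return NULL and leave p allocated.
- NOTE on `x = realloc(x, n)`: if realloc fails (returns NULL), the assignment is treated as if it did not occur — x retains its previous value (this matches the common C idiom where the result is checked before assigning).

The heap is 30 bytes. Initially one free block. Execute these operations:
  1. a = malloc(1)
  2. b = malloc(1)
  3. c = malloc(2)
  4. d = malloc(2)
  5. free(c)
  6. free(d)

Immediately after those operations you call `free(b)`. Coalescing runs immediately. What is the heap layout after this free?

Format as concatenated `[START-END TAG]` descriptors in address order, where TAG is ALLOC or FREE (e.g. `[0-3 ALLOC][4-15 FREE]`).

Answer: [0-0 ALLOC][1-29 FREE]

Derivation:
Op 1: a = malloc(1) -> a = 0; heap: [0-0 ALLOC][1-29 FREE]
Op 2: b = malloc(1) -> b = 1; heap: [0-0 ALLOC][1-1 ALLOC][2-29 FREE]
Op 3: c = malloc(2) -> c = 2; heap: [0-0 ALLOC][1-1 ALLOC][2-3 ALLOC][4-29 FREE]
Op 4: d = malloc(2) -> d = 4; heap: [0-0 ALLOC][1-1 ALLOC][2-3 ALLOC][4-5 ALLOC][6-29 FREE]
Op 5: free(c) -> (freed c); heap: [0-0 ALLOC][1-1 ALLOC][2-3 FREE][4-5 ALLOC][6-29 FREE]
Op 6: free(d) -> (freed d); heap: [0-0 ALLOC][1-1 ALLOC][2-29 FREE]
free(b): b = 1 -> block [1-1 ALLOC]; mark free, coalesce with adjacent free neighbors -> [0-0 ALLOC][1-29 FREE]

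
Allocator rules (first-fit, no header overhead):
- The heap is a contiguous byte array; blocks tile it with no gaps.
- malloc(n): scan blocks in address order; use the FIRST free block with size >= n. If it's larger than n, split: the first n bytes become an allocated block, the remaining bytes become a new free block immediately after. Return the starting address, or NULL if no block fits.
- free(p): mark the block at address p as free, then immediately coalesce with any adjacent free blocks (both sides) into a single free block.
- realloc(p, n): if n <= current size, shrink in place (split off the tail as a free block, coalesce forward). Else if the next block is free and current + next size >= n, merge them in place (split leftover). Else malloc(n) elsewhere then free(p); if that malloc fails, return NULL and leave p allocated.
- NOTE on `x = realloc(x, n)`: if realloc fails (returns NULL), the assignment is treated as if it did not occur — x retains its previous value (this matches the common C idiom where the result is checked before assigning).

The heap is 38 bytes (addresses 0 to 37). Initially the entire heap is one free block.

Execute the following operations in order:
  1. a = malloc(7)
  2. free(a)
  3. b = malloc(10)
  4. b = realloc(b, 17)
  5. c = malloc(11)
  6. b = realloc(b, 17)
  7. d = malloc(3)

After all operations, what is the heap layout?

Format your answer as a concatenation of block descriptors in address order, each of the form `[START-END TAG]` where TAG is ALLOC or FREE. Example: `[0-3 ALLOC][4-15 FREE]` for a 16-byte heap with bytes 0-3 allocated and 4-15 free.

Op 1: a = malloc(7) -> a = 0; heap: [0-6 ALLOC][7-37 FREE]
Op 2: free(a) -> (freed a); heap: [0-37 FREE]
Op 3: b = malloc(10) -> b = 0; heap: [0-9 ALLOC][10-37 FREE]
Op 4: b = realloc(b, 17) -> b = 0; heap: [0-16 ALLOC][17-37 FREE]
Op 5: c = malloc(11) -> c = 17; heap: [0-16 ALLOC][17-27 ALLOC][28-37 FREE]
Op 6: b = realloc(b, 17) -> b = 0; heap: [0-16 ALLOC][17-27 ALLOC][28-37 FREE]
Op 7: d = malloc(3) -> d = 28; heap: [0-16 ALLOC][17-27 ALLOC][28-30 ALLOC][31-37 FREE]

Answer: [0-16 ALLOC][17-27 ALLOC][28-30 ALLOC][31-37 FREE]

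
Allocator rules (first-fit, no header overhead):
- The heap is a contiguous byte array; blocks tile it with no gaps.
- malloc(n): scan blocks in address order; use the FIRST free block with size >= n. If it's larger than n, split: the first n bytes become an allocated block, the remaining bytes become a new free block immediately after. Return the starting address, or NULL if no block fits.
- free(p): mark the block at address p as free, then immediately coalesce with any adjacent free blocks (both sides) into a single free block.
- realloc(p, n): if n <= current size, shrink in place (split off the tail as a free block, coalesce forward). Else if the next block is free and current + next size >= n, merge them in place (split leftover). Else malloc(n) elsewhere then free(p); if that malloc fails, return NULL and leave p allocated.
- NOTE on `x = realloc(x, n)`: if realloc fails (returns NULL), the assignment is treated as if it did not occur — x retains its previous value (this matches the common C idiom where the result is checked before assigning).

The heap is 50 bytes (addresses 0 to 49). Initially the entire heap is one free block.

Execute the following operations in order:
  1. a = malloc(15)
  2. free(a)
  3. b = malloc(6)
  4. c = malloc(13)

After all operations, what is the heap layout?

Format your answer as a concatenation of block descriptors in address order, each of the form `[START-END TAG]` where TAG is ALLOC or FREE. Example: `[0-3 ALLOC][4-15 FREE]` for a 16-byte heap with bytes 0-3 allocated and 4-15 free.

Answer: [0-5 ALLOC][6-18 ALLOC][19-49 FREE]

Derivation:
Op 1: a = malloc(15) -> a = 0; heap: [0-14 ALLOC][15-49 FREE]
Op 2: free(a) -> (freed a); heap: [0-49 FREE]
Op 3: b = malloc(6) -> b = 0; heap: [0-5 ALLOC][6-49 FREE]
Op 4: c = malloc(13) -> c = 6; heap: [0-5 ALLOC][6-18 ALLOC][19-49 FREE]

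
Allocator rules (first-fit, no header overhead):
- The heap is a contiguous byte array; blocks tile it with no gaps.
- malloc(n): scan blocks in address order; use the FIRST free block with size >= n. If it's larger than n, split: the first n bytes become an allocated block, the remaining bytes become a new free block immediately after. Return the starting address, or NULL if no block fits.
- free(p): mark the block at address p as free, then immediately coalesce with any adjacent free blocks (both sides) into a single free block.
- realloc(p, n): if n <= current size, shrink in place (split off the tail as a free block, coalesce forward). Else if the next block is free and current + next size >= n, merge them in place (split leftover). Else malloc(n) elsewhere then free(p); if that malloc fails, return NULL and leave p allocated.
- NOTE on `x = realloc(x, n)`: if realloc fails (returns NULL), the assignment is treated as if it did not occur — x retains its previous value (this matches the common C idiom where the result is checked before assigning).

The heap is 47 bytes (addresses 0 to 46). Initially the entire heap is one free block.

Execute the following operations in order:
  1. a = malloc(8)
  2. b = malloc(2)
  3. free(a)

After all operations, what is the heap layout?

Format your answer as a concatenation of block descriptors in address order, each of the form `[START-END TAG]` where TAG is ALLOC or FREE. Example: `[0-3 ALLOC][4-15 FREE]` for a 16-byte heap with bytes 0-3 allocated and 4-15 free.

Answer: [0-7 FREE][8-9 ALLOC][10-46 FREE]

Derivation:
Op 1: a = malloc(8) -> a = 0; heap: [0-7 ALLOC][8-46 FREE]
Op 2: b = malloc(2) -> b = 8; heap: [0-7 ALLOC][8-9 ALLOC][10-46 FREE]
Op 3: free(a) -> (freed a); heap: [0-7 FREE][8-9 ALLOC][10-46 FREE]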